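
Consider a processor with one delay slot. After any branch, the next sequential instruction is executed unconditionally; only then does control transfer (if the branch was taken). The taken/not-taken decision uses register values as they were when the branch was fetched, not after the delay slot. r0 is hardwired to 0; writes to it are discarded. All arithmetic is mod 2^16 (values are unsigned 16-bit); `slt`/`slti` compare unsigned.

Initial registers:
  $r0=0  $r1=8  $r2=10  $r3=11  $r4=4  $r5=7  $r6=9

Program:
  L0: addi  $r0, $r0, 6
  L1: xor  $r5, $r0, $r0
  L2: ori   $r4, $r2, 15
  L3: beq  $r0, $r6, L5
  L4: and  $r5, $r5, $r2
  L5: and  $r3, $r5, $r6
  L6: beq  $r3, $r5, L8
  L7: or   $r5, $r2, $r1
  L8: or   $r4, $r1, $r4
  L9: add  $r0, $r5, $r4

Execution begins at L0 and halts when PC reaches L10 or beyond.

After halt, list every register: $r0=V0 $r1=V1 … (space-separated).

$r0=0 $r1=8 $r2=10 $r3=0 $r4=15 $r5=10 $r6=9

  step pc=0: addi  $r0, $r0, 6  regs=(0,8,10,11,4,7,9)
  step pc=1: xor  $r5, $r0, $r0  regs=(0,8,10,11,4,0,9)
  step pc=2: ori   $r4, $r2, 15  regs=(0,8,10,11,15,0,9)
  step pc=3: beq  $r0, $r6, L5  cond=F  regs=(0,8,10,11,15,0,9)
  step pc=4: and  $r5, $r5, $r2  regs=(0,8,10,11,15,0,9)
  step pc=5: and  $r3, $r5, $r6  regs=(0,8,10,0,15,0,9)
  step pc=6: beq  $r3, $r5, L8  cond=T  regs=(0,8,10,0,15,0,9)
  step pc=7: or   $r5, $r2, $r1  regs=(0,8,10,0,15,10,9)
  step pc=8: or   $r4, $r1, $r4  regs=(0,8,10,0,15,10,9)
  step pc=9: add  $r0, $r5, $r4  regs=(0,8,10,0,15,10,9)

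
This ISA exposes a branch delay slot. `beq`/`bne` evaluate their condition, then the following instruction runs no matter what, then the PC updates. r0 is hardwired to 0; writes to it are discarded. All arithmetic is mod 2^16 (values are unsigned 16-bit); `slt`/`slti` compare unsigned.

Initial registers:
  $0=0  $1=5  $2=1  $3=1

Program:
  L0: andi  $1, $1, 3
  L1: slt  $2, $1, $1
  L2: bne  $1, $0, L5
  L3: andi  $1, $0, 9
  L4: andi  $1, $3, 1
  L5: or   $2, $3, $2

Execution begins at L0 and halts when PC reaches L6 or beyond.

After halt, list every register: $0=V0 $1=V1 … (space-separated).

[0] andi  $1, $1, 3  →  {$0:0, $1:1, $2:1, $3:1}
[1] slt  $2, $1, $1  →  {$0:0, $1:1, $2:0, $3:1}
[2] bne  $1, $0, L5  →  {$0:0, $1:1, $2:0, $3:1}  ⟨branch taken⟩
[3] andi  $1, $0, 9  →  {$0:0, $1:0, $2:0, $3:1}
[5] or   $2, $3, $2  →  {$0:0, $1:0, $2:1, $3:1}

$0=0 $1=0 $2=1 $3=1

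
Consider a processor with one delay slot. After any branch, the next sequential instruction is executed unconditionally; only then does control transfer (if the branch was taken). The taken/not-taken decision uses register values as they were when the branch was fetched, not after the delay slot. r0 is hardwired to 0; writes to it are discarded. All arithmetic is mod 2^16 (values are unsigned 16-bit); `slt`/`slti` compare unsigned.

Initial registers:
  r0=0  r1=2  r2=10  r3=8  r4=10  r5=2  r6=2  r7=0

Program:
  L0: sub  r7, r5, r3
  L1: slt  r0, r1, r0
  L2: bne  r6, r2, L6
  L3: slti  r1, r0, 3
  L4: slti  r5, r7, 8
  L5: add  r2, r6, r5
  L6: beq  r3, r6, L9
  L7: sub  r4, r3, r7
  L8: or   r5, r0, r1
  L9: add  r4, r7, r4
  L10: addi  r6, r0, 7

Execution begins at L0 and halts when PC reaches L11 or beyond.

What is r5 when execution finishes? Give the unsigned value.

1

  step pc=0: sub  r7, r5, r3  regs=(0,2,10,8,10,2,2,65530)
  step pc=1: slt  r0, r1, r0  regs=(0,2,10,8,10,2,2,65530)
  step pc=2: bne  r6, r2, L6  cond=T  regs=(0,2,10,8,10,2,2,65530)
  step pc=3: slti  r1, r0, 3  regs=(0,1,10,8,10,2,2,65530)
  step pc=6: beq  r3, r6, L9  cond=F  regs=(0,1,10,8,10,2,2,65530)
  step pc=7: sub  r4, r3, r7  regs=(0,1,10,8,14,2,2,65530)
  step pc=8: or   r5, r0, r1  regs=(0,1,10,8,14,1,2,65530)
  step pc=9: add  r4, r7, r4  regs=(0,1,10,8,8,1,2,65530)
  step pc=10: addi  r6, r0, 7  regs=(0,1,10,8,8,1,7,65530)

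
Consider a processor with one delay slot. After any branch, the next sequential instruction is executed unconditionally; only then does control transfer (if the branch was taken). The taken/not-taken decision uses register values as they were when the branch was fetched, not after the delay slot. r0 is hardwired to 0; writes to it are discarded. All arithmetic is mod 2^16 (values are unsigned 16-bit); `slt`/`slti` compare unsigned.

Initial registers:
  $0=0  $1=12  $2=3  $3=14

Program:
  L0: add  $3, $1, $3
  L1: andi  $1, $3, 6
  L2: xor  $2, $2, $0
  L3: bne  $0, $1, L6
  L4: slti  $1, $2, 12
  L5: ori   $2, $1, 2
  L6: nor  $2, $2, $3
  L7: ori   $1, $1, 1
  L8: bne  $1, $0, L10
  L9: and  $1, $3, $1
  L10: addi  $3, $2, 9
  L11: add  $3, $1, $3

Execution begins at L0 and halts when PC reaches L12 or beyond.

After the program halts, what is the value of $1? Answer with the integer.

0

  step pc=0: add  $3, $1, $3  regs=(0,12,3,26)
  step pc=1: andi  $1, $3, 6  regs=(0,2,3,26)
  step pc=2: xor  $2, $2, $0  regs=(0,2,3,26)
  step pc=3: bne  $0, $1, L6  cond=T  regs=(0,2,3,26)
  step pc=4: slti  $1, $2, 12  regs=(0,1,3,26)
  step pc=6: nor  $2, $2, $3  regs=(0,1,65508,26)
  step pc=7: ori   $1, $1, 1  regs=(0,1,65508,26)
  step pc=8: bne  $1, $0, L10  cond=T  regs=(0,1,65508,26)
  step pc=9: and  $1, $3, $1  regs=(0,0,65508,26)
  step pc=10: addi  $3, $2, 9  regs=(0,0,65508,65517)
  step pc=11: add  $3, $1, $3  regs=(0,0,65508,65517)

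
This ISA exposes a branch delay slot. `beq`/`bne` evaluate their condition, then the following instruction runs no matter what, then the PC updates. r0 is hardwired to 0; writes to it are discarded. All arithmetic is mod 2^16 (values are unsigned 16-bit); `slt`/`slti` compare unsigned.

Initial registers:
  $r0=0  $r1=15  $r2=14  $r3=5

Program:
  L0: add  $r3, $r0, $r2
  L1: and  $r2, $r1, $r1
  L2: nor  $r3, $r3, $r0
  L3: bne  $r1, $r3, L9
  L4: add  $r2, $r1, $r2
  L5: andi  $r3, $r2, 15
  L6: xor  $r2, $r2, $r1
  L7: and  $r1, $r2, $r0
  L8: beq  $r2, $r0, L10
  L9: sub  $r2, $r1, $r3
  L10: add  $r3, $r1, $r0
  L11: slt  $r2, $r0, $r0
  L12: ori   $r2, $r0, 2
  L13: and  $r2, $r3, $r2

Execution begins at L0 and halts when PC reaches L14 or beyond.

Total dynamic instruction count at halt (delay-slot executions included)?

PC=0  add  $r3, $r0, $r2     | $r0=0 $r1=15 $r2=14 $r3=14
PC=1  and  $r2, $r1, $r1     | $r0=0 $r1=15 $r2=15 $r3=14
PC=2  nor  $r3, $r3, $r0     | $r0=0 $r1=15 $r2=15 $r3=65521
PC=3  bne  $r1, $r3, L9      | $r0=0 $r1=15 $r2=15 $r3=65521  [TAKEN]
PC=4  add  $r2, $r1, $r2     | $r0=0 $r1=15 $r2=30 $r3=65521
PC=9  sub  $r2, $r1, $r3     | $r0=0 $r1=15 $r2=30 $r3=65521
PC=10 add  $r3, $r1, $r0     | $r0=0 $r1=15 $r2=30 $r3=15
PC=11 slt  $r2, $r0, $r0     | $r0=0 $r1=15 $r2=0 $r3=15
PC=12 ori   $r2, $r0, 2      | $r0=0 $r1=15 $r2=2 $r3=15
PC=13 and  $r2, $r3, $r2     | $r0=0 $r1=15 $r2=2 $r3=15

10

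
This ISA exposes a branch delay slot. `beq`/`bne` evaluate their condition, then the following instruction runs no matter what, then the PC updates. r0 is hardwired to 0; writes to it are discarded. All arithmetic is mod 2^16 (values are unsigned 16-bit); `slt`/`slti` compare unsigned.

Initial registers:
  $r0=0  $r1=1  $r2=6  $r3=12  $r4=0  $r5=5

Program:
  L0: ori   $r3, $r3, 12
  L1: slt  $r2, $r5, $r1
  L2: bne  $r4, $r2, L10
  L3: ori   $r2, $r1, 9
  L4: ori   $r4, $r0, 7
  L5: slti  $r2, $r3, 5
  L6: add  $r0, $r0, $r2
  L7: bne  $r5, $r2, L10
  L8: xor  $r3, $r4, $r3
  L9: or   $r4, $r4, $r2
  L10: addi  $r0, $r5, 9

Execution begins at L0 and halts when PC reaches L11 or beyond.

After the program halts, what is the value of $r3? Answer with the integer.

11

[0] ori   $r3, $r3, 12  →  {$r0:0, $r1:1, $r2:6, $r3:12, $r4:0, $r5:5}
[1] slt  $r2, $r5, $r1  →  {$r0:0, $r1:1, $r2:0, $r3:12, $r4:0, $r5:5}
[2] bne  $r4, $r2, L10  →  {$r0:0, $r1:1, $r2:0, $r3:12, $r4:0, $r5:5}  ⟨branch fallthrough⟩
[3] ori   $r2, $r1, 9  →  {$r0:0, $r1:1, $r2:9, $r3:12, $r4:0, $r5:5}
[4] ori   $r4, $r0, 7  →  {$r0:0, $r1:1, $r2:9, $r3:12, $r4:7, $r5:5}
[5] slti  $r2, $r3, 5  →  {$r0:0, $r1:1, $r2:0, $r3:12, $r4:7, $r5:5}
[6] add  $r0, $r0, $r2  →  {$r0:0, $r1:1, $r2:0, $r3:12, $r4:7, $r5:5}
[7] bne  $r5, $r2, L10  →  {$r0:0, $r1:1, $r2:0, $r3:12, $r4:7, $r5:5}  ⟨branch taken⟩
[8] xor  $r3, $r4, $r3  →  {$r0:0, $r1:1, $r2:0, $r3:11, $r4:7, $r5:5}
[10] addi  $r0, $r5, 9  →  {$r0:0, $r1:1, $r2:0, $r3:11, $r4:7, $r5:5}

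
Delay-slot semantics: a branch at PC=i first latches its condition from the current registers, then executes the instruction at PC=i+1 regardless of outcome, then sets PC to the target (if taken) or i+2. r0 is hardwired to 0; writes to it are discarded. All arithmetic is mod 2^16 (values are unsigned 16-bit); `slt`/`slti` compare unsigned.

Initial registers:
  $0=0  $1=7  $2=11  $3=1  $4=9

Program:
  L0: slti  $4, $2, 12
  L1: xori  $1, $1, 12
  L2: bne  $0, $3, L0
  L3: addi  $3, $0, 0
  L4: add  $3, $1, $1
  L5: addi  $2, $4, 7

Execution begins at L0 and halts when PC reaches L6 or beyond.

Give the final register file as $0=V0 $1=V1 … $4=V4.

  step pc=0: slti  $4, $2, 12  regs=(0,7,11,1,1)
  step pc=1: xori  $1, $1, 12  regs=(0,11,11,1,1)
  step pc=2: bne  $0, $3, L0  cond=T  regs=(0,11,11,1,1)
  step pc=3: addi  $3, $0, 0  regs=(0,11,11,0,1)
  step pc=0: slti  $4, $2, 12  regs=(0,11,11,0,1)
  step pc=1: xori  $1, $1, 12  regs=(0,7,11,0,1)
  step pc=2: bne  $0, $3, L0  cond=F  regs=(0,7,11,0,1)
  step pc=3: addi  $3, $0, 0  regs=(0,7,11,0,1)
  step pc=4: add  $3, $1, $1  regs=(0,7,11,14,1)
  step pc=5: addi  $2, $4, 7  regs=(0,7,8,14,1)

$0=0 $1=7 $2=8 $3=14 $4=1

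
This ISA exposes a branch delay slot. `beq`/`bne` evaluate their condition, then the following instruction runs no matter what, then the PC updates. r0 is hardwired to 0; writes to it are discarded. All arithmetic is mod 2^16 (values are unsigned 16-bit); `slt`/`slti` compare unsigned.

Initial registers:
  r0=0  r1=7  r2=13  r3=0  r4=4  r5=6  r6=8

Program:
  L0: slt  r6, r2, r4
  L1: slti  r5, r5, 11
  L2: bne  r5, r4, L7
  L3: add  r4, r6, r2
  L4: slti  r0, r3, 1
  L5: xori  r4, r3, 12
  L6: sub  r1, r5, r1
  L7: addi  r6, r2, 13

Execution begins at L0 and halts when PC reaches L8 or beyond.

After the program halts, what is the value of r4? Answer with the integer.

13

[0] slt  r6, r2, r4  →  {r0:0, r1:7, r2:13, r3:0, r4:4, r5:6, r6:0}
[1] slti  r5, r5, 11  →  {r0:0, r1:7, r2:13, r3:0, r4:4, r5:1, r6:0}
[2] bne  r5, r4, L7  →  {r0:0, r1:7, r2:13, r3:0, r4:4, r5:1, r6:0}  ⟨branch taken⟩
[3] add  r4, r6, r2  →  {r0:0, r1:7, r2:13, r3:0, r4:13, r5:1, r6:0}
[7] addi  r6, r2, 13  →  {r0:0, r1:7, r2:13, r3:0, r4:13, r5:1, r6:26}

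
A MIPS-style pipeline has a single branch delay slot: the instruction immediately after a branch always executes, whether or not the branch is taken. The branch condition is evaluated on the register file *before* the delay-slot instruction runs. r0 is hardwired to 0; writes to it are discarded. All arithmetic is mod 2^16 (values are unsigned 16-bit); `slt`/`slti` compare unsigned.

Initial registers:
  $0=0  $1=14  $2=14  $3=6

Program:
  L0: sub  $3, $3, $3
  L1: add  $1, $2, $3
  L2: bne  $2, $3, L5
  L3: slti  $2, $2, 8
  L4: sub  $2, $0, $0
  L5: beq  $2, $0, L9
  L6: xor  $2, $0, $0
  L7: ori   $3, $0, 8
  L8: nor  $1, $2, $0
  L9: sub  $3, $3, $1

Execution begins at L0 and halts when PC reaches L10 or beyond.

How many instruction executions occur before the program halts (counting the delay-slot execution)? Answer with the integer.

PC=0  sub  $3, $3, $3        | $0=0 $1=14 $2=14 $3=0
PC=1  add  $1, $2, $3        | $0=0 $1=14 $2=14 $3=0
PC=2  bne  $2, $3, L5        | $0=0 $1=14 $2=14 $3=0  [TAKEN]
PC=3  slti  $2, $2, 8        | $0=0 $1=14 $2=0 $3=0
PC=5  beq  $2, $0, L9        | $0=0 $1=14 $2=0 $3=0  [TAKEN]
PC=6  xor  $2, $0, $0        | $0=0 $1=14 $2=0 $3=0
PC=9  sub  $3, $3, $1        | $0=0 $1=14 $2=0 $3=65522

7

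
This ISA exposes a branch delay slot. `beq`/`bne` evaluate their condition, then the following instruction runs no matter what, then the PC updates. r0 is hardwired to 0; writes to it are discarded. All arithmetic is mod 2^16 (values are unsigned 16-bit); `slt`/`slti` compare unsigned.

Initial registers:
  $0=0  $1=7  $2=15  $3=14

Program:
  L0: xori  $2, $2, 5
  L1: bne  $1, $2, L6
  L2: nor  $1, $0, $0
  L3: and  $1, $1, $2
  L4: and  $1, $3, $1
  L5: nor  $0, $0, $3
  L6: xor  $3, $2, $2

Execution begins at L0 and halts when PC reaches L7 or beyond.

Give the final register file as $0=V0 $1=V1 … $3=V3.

$0=0 $1=65535 $2=10 $3=0

[0] xori  $2, $2, 5  →  {$0:0, $1:7, $2:10, $3:14}
[1] bne  $1, $2, L6  →  {$0:0, $1:7, $2:10, $3:14}  ⟨branch taken⟩
[2] nor  $1, $0, $0  →  {$0:0, $1:65535, $2:10, $3:14}
[6] xor  $3, $2, $2  →  {$0:0, $1:65535, $2:10, $3:0}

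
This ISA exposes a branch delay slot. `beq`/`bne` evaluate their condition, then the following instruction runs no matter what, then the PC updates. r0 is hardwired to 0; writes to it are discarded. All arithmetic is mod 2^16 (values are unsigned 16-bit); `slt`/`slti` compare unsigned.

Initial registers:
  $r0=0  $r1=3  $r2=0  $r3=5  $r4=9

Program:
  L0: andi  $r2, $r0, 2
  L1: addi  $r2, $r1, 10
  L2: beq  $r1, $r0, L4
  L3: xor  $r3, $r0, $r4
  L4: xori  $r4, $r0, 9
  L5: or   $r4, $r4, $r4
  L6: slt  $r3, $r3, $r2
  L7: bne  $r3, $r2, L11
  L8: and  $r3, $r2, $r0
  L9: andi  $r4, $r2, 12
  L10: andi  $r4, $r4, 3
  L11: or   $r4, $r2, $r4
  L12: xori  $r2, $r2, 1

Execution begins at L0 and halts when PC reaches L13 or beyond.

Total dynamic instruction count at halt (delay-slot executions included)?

[0] andi  $r2, $r0, 2  →  {$r0:0, $r1:3, $r2:0, $r3:5, $r4:9}
[1] addi  $r2, $r1, 10  →  {$r0:0, $r1:3, $r2:13, $r3:5, $r4:9}
[2] beq  $r1, $r0, L4  →  {$r0:0, $r1:3, $r2:13, $r3:5, $r4:9}  ⟨branch fallthrough⟩
[3] xor  $r3, $r0, $r4  →  {$r0:0, $r1:3, $r2:13, $r3:9, $r4:9}
[4] xori  $r4, $r0, 9  →  {$r0:0, $r1:3, $r2:13, $r3:9, $r4:9}
[5] or   $r4, $r4, $r4  →  {$r0:0, $r1:3, $r2:13, $r3:9, $r4:9}
[6] slt  $r3, $r3, $r2  →  {$r0:0, $r1:3, $r2:13, $r3:1, $r4:9}
[7] bne  $r3, $r2, L11  →  {$r0:0, $r1:3, $r2:13, $r3:1, $r4:9}  ⟨branch taken⟩
[8] and  $r3, $r2, $r0  →  {$r0:0, $r1:3, $r2:13, $r3:0, $r4:9}
[11] or   $r4, $r2, $r4  →  {$r0:0, $r1:3, $r2:13, $r3:0, $r4:13}
[12] xori  $r2, $r2, 1  →  {$r0:0, $r1:3, $r2:12, $r3:0, $r4:13}

11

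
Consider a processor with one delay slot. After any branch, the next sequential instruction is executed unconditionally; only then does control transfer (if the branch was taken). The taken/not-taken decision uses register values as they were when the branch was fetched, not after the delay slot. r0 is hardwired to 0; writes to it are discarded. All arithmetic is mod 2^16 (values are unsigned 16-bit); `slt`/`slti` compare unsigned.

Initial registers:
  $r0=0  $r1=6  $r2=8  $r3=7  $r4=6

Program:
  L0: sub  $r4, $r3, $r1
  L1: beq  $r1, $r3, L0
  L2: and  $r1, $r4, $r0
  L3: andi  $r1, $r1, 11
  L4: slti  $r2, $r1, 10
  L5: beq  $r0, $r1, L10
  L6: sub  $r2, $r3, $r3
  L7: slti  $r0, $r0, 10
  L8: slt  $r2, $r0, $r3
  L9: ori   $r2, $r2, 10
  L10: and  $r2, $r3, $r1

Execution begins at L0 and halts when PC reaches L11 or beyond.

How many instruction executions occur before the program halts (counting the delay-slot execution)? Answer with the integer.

[0] sub  $r4, $r3, $r1  →  {$r0:0, $r1:6, $r2:8, $r3:7, $r4:1}
[1] beq  $r1, $r3, L0  →  {$r0:0, $r1:6, $r2:8, $r3:7, $r4:1}  ⟨branch fallthrough⟩
[2] and  $r1, $r4, $r0  →  {$r0:0, $r1:0, $r2:8, $r3:7, $r4:1}
[3] andi  $r1, $r1, 11  →  {$r0:0, $r1:0, $r2:8, $r3:7, $r4:1}
[4] slti  $r2, $r1, 10  →  {$r0:0, $r1:0, $r2:1, $r3:7, $r4:1}
[5] beq  $r0, $r1, L10  →  {$r0:0, $r1:0, $r2:1, $r3:7, $r4:1}  ⟨branch taken⟩
[6] sub  $r2, $r3, $r3  →  {$r0:0, $r1:0, $r2:0, $r3:7, $r4:1}
[10] and  $r2, $r3, $r1  →  {$r0:0, $r1:0, $r2:0, $r3:7, $r4:1}

8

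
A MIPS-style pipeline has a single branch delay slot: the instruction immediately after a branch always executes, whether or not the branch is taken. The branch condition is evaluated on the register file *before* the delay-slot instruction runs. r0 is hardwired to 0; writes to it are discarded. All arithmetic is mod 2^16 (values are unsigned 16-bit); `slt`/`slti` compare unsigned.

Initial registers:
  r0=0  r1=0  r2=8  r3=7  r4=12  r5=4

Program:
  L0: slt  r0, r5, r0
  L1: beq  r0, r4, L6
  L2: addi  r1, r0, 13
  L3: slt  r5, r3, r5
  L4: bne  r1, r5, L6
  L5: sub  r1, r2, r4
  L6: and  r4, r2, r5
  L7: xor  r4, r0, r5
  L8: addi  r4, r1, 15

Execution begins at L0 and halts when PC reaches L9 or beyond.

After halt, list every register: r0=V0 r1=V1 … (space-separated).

r0=0 r1=65532 r2=8 r3=7 r4=11 r5=0

PC=0  slt  r0, r5, r0        | r0=0 r1=0 r2=8 r3=7 r4=12 r5=4
PC=1  beq  r0, r4, L6        | r0=0 r1=0 r2=8 r3=7 r4=12 r5=4  [not taken]
PC=2  addi  r1, r0, 13       | r0=0 r1=13 r2=8 r3=7 r4=12 r5=4
PC=3  slt  r5, r3, r5        | r0=0 r1=13 r2=8 r3=7 r4=12 r5=0
PC=4  bne  r1, r5, L6        | r0=0 r1=13 r2=8 r3=7 r4=12 r5=0  [TAKEN]
PC=5  sub  r1, r2, r4        | r0=0 r1=65532 r2=8 r3=7 r4=12 r5=0
PC=6  and  r4, r2, r5        | r0=0 r1=65532 r2=8 r3=7 r4=0 r5=0
PC=7  xor  r4, r0, r5        | r0=0 r1=65532 r2=8 r3=7 r4=0 r5=0
PC=8  addi  r4, r1, 15       | r0=0 r1=65532 r2=8 r3=7 r4=11 r5=0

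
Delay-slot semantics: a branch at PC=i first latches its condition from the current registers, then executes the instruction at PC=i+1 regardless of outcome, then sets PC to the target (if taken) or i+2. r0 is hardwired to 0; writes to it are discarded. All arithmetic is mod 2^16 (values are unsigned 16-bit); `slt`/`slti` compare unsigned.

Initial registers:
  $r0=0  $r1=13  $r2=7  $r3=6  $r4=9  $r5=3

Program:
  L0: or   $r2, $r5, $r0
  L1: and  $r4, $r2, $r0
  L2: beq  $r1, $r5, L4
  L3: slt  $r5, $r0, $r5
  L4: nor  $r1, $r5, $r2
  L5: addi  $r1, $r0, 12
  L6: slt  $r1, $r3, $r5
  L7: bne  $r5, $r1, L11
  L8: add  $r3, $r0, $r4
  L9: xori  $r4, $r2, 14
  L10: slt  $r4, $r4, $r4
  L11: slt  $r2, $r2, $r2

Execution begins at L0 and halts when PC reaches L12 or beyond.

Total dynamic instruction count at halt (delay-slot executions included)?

10

  step pc=0: or   $r2, $r5, $r0  regs=(0,13,3,6,9,3)
  step pc=1: and  $r4, $r2, $r0  regs=(0,13,3,6,0,3)
  step pc=2: beq  $r1, $r5, L4  cond=F  regs=(0,13,3,6,0,3)
  step pc=3: slt  $r5, $r0, $r5  regs=(0,13,3,6,0,1)
  step pc=4: nor  $r1, $r5, $r2  regs=(0,65532,3,6,0,1)
  step pc=5: addi  $r1, $r0, 12  regs=(0,12,3,6,0,1)
  step pc=6: slt  $r1, $r3, $r5  regs=(0,0,3,6,0,1)
  step pc=7: bne  $r5, $r1, L11  cond=T  regs=(0,0,3,6,0,1)
  step pc=8: add  $r3, $r0, $r4  regs=(0,0,3,0,0,1)
  step pc=11: slt  $r2, $r2, $r2  regs=(0,0,0,0,0,1)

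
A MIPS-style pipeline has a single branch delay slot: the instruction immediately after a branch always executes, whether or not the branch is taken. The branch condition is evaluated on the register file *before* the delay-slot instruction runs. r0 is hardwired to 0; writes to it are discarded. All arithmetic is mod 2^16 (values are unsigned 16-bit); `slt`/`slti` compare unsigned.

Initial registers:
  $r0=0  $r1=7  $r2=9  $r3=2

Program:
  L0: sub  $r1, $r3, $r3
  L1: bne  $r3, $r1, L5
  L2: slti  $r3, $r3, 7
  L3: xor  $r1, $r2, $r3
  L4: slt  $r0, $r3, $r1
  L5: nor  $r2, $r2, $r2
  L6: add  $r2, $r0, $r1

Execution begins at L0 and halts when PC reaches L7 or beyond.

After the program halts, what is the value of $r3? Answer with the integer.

  step pc=0: sub  $r1, $r3, $r3  regs=(0,0,9,2)
  step pc=1: bne  $r3, $r1, L5  cond=T  regs=(0,0,9,2)
  step pc=2: slti  $r3, $r3, 7  regs=(0,0,9,1)
  step pc=5: nor  $r2, $r2, $r2  regs=(0,0,65526,1)
  step pc=6: add  $r2, $r0, $r1  regs=(0,0,0,1)

1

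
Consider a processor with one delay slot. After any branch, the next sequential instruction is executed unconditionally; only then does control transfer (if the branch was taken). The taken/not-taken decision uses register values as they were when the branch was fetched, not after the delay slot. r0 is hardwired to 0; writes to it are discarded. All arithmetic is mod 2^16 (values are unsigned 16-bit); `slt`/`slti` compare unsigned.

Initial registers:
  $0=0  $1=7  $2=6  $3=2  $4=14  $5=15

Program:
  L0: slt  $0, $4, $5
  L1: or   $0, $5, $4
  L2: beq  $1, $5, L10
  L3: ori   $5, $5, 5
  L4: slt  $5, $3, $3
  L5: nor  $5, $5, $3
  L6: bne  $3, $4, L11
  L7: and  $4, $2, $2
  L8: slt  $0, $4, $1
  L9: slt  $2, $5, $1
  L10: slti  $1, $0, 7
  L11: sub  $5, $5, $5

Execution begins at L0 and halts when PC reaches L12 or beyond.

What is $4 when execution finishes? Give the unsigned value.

6

PC=0  slt  $0, $4, $5        | $0=0 $1=7 $2=6 $3=2 $4=14 $5=15
PC=1  or   $0, $5, $4        | $0=0 $1=7 $2=6 $3=2 $4=14 $5=15
PC=2  beq  $1, $5, L10       | $0=0 $1=7 $2=6 $3=2 $4=14 $5=15  [not taken]
PC=3  ori   $5, $5, 5        | $0=0 $1=7 $2=6 $3=2 $4=14 $5=15
PC=4  slt  $5, $3, $3        | $0=0 $1=7 $2=6 $3=2 $4=14 $5=0
PC=5  nor  $5, $5, $3        | $0=0 $1=7 $2=6 $3=2 $4=14 $5=65533
PC=6  bne  $3, $4, L11       | $0=0 $1=7 $2=6 $3=2 $4=14 $5=65533  [TAKEN]
PC=7  and  $4, $2, $2        | $0=0 $1=7 $2=6 $3=2 $4=6 $5=65533
PC=11 sub  $5, $5, $5        | $0=0 $1=7 $2=6 $3=2 $4=6 $5=0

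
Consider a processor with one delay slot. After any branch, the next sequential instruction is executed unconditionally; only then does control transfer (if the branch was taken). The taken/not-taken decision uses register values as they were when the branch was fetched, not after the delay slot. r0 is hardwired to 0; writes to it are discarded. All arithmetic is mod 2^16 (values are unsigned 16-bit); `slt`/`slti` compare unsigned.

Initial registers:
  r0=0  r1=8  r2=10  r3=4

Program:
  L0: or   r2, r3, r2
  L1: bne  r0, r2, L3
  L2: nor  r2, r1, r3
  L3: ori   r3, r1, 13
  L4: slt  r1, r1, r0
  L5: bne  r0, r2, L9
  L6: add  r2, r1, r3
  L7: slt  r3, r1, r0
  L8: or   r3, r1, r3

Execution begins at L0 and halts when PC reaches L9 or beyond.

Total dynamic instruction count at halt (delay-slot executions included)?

[0] or   r2, r3, r2  →  {r0:0, r1:8, r2:14, r3:4}
[1] bne  r0, r2, L3  →  {r0:0, r1:8, r2:14, r3:4}  ⟨branch taken⟩
[2] nor  r2, r1, r3  →  {r0:0, r1:8, r2:65523, r3:4}
[3] ori   r3, r1, 13  →  {r0:0, r1:8, r2:65523, r3:13}
[4] slt  r1, r1, r0  →  {r0:0, r1:0, r2:65523, r3:13}
[5] bne  r0, r2, L9  →  {r0:0, r1:0, r2:65523, r3:13}  ⟨branch taken⟩
[6] add  r2, r1, r3  →  {r0:0, r1:0, r2:13, r3:13}

7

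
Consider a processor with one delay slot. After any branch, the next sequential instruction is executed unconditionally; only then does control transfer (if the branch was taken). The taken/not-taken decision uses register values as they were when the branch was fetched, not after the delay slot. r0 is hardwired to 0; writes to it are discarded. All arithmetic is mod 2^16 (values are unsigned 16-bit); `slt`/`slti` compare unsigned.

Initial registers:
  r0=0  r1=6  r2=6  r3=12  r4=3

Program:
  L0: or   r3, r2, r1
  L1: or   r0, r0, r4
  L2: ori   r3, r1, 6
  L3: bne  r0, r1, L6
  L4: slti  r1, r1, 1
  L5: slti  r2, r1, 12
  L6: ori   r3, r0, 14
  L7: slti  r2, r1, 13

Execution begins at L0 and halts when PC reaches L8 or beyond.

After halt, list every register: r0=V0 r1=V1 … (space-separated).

#0 or   r3, r2, r1 ; 0/6/6/6/3
#1 or   r0, r0, r4 ; 0/6/6/6/3
#2 ori   r3, r1, 6 ; 0/6/6/6/3
#3 bne  r0, r1, L6 ; 0/6/6/6/3 ; →target
#4 slti  r1, r1, 1 ; 0/0/6/6/3
#6 ori   r3, r0, 14 ; 0/0/6/14/3
#7 slti  r2, r1, 13 ; 0/0/1/14/3

r0=0 r1=0 r2=1 r3=14 r4=3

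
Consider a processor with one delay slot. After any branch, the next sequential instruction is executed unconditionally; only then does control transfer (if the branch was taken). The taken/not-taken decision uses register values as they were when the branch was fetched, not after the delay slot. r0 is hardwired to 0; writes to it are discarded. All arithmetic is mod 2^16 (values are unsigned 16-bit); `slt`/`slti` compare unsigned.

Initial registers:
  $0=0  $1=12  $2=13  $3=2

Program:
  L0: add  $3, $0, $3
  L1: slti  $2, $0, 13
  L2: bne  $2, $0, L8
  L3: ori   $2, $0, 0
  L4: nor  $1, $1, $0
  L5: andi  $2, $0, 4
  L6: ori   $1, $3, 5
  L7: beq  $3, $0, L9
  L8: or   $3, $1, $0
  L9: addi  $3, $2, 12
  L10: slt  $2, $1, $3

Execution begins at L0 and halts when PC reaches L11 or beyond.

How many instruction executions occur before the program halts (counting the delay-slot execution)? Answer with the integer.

7

[0] add  $3, $0, $3  →  {$0:0, $1:12, $2:13, $3:2}
[1] slti  $2, $0, 13  →  {$0:0, $1:12, $2:1, $3:2}
[2] bne  $2, $0, L8  →  {$0:0, $1:12, $2:1, $3:2}  ⟨branch taken⟩
[3] ori   $2, $0, 0  →  {$0:0, $1:12, $2:0, $3:2}
[8] or   $3, $1, $0  →  {$0:0, $1:12, $2:0, $3:12}
[9] addi  $3, $2, 12  →  {$0:0, $1:12, $2:0, $3:12}
[10] slt  $2, $1, $3  →  {$0:0, $1:12, $2:0, $3:12}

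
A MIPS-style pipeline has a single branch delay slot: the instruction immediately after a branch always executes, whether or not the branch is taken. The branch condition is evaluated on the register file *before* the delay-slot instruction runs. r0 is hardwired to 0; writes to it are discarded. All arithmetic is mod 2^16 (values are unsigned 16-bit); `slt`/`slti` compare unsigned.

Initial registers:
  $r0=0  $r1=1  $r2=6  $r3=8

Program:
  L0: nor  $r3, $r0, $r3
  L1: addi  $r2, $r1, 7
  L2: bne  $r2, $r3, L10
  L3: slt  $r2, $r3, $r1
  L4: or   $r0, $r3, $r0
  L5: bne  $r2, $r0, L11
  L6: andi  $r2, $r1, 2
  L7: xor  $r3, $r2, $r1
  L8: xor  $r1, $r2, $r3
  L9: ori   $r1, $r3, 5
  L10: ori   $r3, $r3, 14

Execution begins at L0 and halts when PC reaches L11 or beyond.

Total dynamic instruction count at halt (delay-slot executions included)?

[0] nor  $r3, $r0, $r3  →  {$r0:0, $r1:1, $r2:6, $r3:65527}
[1] addi  $r2, $r1, 7  →  {$r0:0, $r1:1, $r2:8, $r3:65527}
[2] bne  $r2, $r3, L10  →  {$r0:0, $r1:1, $r2:8, $r3:65527}  ⟨branch taken⟩
[3] slt  $r2, $r3, $r1  →  {$r0:0, $r1:1, $r2:0, $r3:65527}
[10] ori   $r3, $r3, 14  →  {$r0:0, $r1:1, $r2:0, $r3:65535}

5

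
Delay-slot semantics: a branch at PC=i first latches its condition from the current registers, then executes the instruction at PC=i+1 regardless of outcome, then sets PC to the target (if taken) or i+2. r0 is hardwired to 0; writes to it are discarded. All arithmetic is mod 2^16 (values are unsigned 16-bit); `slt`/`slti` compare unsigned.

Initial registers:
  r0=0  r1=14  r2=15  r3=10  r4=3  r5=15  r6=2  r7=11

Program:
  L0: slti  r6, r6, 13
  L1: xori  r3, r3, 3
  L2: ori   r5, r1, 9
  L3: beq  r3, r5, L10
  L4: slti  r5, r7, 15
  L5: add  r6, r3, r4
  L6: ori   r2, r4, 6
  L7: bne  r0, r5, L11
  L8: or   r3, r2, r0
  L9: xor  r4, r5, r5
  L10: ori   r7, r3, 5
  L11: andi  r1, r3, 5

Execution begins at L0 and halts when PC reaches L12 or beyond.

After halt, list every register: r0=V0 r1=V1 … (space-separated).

r0=0 r1=5 r2=7 r3=7 r4=3 r5=1 r6=12 r7=11

  step pc=0: slti  r6, r6, 13  regs=(0,14,15,10,3,15,1,11)
  step pc=1: xori  r3, r3, 3  regs=(0,14,15,9,3,15,1,11)
  step pc=2: ori   r5, r1, 9  regs=(0,14,15,9,3,15,1,11)
  step pc=3: beq  r3, r5, L10  cond=F  regs=(0,14,15,9,3,15,1,11)
  step pc=4: slti  r5, r7, 15  regs=(0,14,15,9,3,1,1,11)
  step pc=5: add  r6, r3, r4  regs=(0,14,15,9,3,1,12,11)
  step pc=6: ori   r2, r4, 6  regs=(0,14,7,9,3,1,12,11)
  step pc=7: bne  r0, r5, L11  cond=T  regs=(0,14,7,9,3,1,12,11)
  step pc=8: or   r3, r2, r0  regs=(0,14,7,7,3,1,12,11)
  step pc=11: andi  r1, r3, 5  regs=(0,5,7,7,3,1,12,11)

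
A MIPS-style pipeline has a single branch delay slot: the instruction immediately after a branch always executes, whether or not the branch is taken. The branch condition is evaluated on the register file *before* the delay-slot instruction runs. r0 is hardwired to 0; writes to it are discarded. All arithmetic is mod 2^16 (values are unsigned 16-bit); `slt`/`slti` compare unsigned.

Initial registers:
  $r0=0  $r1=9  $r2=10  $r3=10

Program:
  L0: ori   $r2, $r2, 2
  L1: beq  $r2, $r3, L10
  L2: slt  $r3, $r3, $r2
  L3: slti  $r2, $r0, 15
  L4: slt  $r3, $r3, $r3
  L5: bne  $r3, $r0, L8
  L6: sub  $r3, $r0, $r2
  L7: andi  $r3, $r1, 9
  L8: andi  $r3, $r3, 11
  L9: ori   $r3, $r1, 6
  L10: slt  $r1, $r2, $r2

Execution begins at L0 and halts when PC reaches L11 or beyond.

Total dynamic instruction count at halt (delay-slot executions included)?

4

#0 ori   $r2, $r2, 2 ; 0/9/10/10
#1 beq  $r2, $r3, L10 ; 0/9/10/10 ; →target
#2 slt  $r3, $r3, $r2 ; 0/9/10/0
#10 slt  $r1, $r2, $r2 ; 0/0/10/0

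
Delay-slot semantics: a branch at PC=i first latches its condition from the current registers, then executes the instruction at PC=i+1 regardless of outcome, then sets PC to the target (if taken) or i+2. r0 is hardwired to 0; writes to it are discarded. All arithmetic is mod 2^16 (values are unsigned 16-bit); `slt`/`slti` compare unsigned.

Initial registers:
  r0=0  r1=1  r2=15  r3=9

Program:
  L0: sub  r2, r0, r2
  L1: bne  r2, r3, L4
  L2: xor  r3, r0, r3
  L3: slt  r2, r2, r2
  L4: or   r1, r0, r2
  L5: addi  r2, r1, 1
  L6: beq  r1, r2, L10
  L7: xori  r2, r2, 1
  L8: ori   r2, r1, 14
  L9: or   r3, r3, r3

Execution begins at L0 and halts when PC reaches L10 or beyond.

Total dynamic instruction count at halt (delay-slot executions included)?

9

  step pc=0: sub  r2, r0, r2  regs=(0,1,65521,9)
  step pc=1: bne  r2, r3, L4  cond=T  regs=(0,1,65521,9)
  step pc=2: xor  r3, r0, r3  regs=(0,1,65521,9)
  step pc=4: or   r1, r0, r2  regs=(0,65521,65521,9)
  step pc=5: addi  r2, r1, 1  regs=(0,65521,65522,9)
  step pc=6: beq  r1, r2, L10  cond=F  regs=(0,65521,65522,9)
  step pc=7: xori  r2, r2, 1  regs=(0,65521,65523,9)
  step pc=8: ori   r2, r1, 14  regs=(0,65521,65535,9)
  step pc=9: or   r3, r3, r3  regs=(0,65521,65535,9)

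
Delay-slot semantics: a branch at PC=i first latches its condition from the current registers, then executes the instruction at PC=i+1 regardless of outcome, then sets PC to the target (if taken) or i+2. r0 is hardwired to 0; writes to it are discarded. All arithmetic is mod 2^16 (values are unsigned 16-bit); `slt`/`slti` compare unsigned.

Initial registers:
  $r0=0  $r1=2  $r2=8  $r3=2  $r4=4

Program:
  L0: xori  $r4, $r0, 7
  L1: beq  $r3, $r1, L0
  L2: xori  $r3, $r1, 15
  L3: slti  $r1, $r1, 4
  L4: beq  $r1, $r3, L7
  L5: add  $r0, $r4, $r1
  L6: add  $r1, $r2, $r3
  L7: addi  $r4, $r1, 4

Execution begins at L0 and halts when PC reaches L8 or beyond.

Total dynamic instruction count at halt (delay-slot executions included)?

PC=0  xori  $r4, $r0, 7      | $r0=0 $r1=2 $r2=8 $r3=2 $r4=7
PC=1  beq  $r3, $r1, L0      | $r0=0 $r1=2 $r2=8 $r3=2 $r4=7  [TAKEN]
PC=2  xori  $r3, $r1, 15     | $r0=0 $r1=2 $r2=8 $r3=13 $r4=7
PC=0  xori  $r4, $r0, 7      | $r0=0 $r1=2 $r2=8 $r3=13 $r4=7
PC=1  beq  $r3, $r1, L0      | $r0=0 $r1=2 $r2=8 $r3=13 $r4=7  [not taken]
PC=2  xori  $r3, $r1, 15     | $r0=0 $r1=2 $r2=8 $r3=13 $r4=7
PC=3  slti  $r1, $r1, 4      | $r0=0 $r1=1 $r2=8 $r3=13 $r4=7
PC=4  beq  $r1, $r3, L7      | $r0=0 $r1=1 $r2=8 $r3=13 $r4=7  [not taken]
PC=5  add  $r0, $r4, $r1     | $r0=0 $r1=1 $r2=8 $r3=13 $r4=7
PC=6  add  $r1, $r2, $r3     | $r0=0 $r1=21 $r2=8 $r3=13 $r4=7
PC=7  addi  $r4, $r1, 4      | $r0=0 $r1=21 $r2=8 $r3=13 $r4=25

11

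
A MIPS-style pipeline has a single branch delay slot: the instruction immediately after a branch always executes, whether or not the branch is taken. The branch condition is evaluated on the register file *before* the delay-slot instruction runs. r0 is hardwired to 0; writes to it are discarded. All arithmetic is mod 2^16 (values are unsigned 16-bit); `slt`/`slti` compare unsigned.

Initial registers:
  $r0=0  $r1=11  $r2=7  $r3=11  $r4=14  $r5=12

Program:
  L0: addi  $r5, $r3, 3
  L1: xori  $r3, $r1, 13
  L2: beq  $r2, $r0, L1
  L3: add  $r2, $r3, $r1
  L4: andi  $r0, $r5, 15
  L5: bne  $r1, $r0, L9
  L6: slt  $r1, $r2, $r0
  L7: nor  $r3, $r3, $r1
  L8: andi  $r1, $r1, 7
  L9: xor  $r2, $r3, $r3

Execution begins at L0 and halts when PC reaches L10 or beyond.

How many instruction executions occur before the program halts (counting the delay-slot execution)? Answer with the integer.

8

  step pc=0: addi  $r5, $r3, 3  regs=(0,11,7,11,14,14)
  step pc=1: xori  $r3, $r1, 13  regs=(0,11,7,6,14,14)
  step pc=2: beq  $r2, $r0, L1  cond=F  regs=(0,11,7,6,14,14)
  step pc=3: add  $r2, $r3, $r1  regs=(0,11,17,6,14,14)
  step pc=4: andi  $r0, $r5, 15  regs=(0,11,17,6,14,14)
  step pc=5: bne  $r1, $r0, L9  cond=T  regs=(0,11,17,6,14,14)
  step pc=6: slt  $r1, $r2, $r0  regs=(0,0,17,6,14,14)
  step pc=9: xor  $r2, $r3, $r3  regs=(0,0,0,6,14,14)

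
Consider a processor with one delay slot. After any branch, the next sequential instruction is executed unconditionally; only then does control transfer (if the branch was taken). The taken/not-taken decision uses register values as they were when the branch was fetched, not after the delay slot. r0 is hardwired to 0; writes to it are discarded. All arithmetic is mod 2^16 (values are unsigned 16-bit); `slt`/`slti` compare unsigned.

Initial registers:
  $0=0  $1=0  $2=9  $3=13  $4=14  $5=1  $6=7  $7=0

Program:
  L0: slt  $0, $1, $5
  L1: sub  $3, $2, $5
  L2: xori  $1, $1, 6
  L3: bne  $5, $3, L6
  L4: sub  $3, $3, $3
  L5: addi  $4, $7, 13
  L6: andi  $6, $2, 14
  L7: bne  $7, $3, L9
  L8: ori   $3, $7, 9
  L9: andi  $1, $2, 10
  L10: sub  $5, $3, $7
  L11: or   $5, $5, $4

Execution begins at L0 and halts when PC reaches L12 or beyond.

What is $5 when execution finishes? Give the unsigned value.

PC=0  slt  $0, $1, $5        | $0=0 $1=0 $2=9 $3=13 $4=14 $5=1 $6=7 $7=0
PC=1  sub  $3, $2, $5        | $0=0 $1=0 $2=9 $3=8 $4=14 $5=1 $6=7 $7=0
PC=2  xori  $1, $1, 6        | $0=0 $1=6 $2=9 $3=8 $4=14 $5=1 $6=7 $7=0
PC=3  bne  $5, $3, L6        | $0=0 $1=6 $2=9 $3=8 $4=14 $5=1 $6=7 $7=0  [TAKEN]
PC=4  sub  $3, $3, $3        | $0=0 $1=6 $2=9 $3=0 $4=14 $5=1 $6=7 $7=0
PC=6  andi  $6, $2, 14       | $0=0 $1=6 $2=9 $3=0 $4=14 $5=1 $6=8 $7=0
PC=7  bne  $7, $3, L9        | $0=0 $1=6 $2=9 $3=0 $4=14 $5=1 $6=8 $7=0  [not taken]
PC=8  ori   $3, $7, 9        | $0=0 $1=6 $2=9 $3=9 $4=14 $5=1 $6=8 $7=0
PC=9  andi  $1, $2, 10       | $0=0 $1=8 $2=9 $3=9 $4=14 $5=1 $6=8 $7=0
PC=10 sub  $5, $3, $7        | $0=0 $1=8 $2=9 $3=9 $4=14 $5=9 $6=8 $7=0
PC=11 or   $5, $5, $4        | $0=0 $1=8 $2=9 $3=9 $4=14 $5=15 $6=8 $7=0

15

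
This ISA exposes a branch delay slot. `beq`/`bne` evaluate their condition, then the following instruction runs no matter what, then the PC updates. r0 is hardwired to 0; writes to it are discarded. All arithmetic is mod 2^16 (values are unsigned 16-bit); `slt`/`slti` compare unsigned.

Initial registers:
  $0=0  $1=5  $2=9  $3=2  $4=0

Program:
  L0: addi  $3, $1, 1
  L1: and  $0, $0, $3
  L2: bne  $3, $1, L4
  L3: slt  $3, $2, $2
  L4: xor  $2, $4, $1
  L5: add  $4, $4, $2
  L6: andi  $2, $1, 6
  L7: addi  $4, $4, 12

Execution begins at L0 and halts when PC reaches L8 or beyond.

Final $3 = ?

0

#0 addi  $3, $1, 1 ; 0/5/9/6/0
#1 and  $0, $0, $3 ; 0/5/9/6/0
#2 bne  $3, $1, L4 ; 0/5/9/6/0 ; →target
#3 slt  $3, $2, $2 ; 0/5/9/0/0
#4 xor  $2, $4, $1 ; 0/5/5/0/0
#5 add  $4, $4, $2 ; 0/5/5/0/5
#6 andi  $2, $1, 6 ; 0/5/4/0/5
#7 addi  $4, $4, 12 ; 0/5/4/0/17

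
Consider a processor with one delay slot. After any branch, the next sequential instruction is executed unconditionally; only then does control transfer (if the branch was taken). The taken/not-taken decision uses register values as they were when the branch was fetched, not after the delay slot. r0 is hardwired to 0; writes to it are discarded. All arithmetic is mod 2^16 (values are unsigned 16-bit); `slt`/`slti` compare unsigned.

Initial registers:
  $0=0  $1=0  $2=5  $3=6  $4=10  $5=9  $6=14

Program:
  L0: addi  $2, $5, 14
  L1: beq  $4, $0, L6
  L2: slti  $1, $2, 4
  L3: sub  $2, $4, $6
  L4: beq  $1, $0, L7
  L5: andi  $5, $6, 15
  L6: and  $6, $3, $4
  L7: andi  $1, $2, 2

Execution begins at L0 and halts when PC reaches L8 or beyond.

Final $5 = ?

PC=0  addi  $2, $5, 14       | $0=0 $1=0 $2=23 $3=6 $4=10 $5=9 $6=14
PC=1  beq  $4, $0, L6        | $0=0 $1=0 $2=23 $3=6 $4=10 $5=9 $6=14  [not taken]
PC=2  slti  $1, $2, 4        | $0=0 $1=0 $2=23 $3=6 $4=10 $5=9 $6=14
PC=3  sub  $2, $4, $6        | $0=0 $1=0 $2=65532 $3=6 $4=10 $5=9 $6=14
PC=4  beq  $1, $0, L7        | $0=0 $1=0 $2=65532 $3=6 $4=10 $5=9 $6=14  [TAKEN]
PC=5  andi  $5, $6, 15       | $0=0 $1=0 $2=65532 $3=6 $4=10 $5=14 $6=14
PC=7  andi  $1, $2, 2        | $0=0 $1=0 $2=65532 $3=6 $4=10 $5=14 $6=14

14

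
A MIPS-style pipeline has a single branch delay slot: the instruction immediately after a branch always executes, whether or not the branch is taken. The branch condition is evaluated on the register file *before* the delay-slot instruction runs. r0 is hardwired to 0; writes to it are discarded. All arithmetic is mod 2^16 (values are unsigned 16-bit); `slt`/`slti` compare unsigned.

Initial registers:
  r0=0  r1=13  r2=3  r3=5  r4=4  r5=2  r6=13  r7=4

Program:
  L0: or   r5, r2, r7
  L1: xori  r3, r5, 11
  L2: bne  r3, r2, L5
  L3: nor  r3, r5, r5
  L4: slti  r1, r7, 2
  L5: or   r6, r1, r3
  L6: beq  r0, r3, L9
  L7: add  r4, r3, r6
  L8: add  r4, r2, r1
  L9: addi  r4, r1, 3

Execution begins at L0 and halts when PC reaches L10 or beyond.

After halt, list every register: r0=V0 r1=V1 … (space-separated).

#0 or   r5, r2, r7 ; 0/13/3/5/4/7/13/4
#1 xori  r3, r5, 11 ; 0/13/3/12/4/7/13/4
#2 bne  r3, r2, L5 ; 0/13/3/12/4/7/13/4 ; →target
#3 nor  r3, r5, r5 ; 0/13/3/65528/4/7/13/4
#5 or   r6, r1, r3 ; 0/13/3/65528/4/7/65533/4
#6 beq  r0, r3, L9 ; 0/13/3/65528/4/7/65533/4 ; →fallthru
#7 add  r4, r3, r6 ; 0/13/3/65528/65525/7/65533/4
#8 add  r4, r2, r1 ; 0/13/3/65528/16/7/65533/4
#9 addi  r4, r1, 3 ; 0/13/3/65528/16/7/65533/4

r0=0 r1=13 r2=3 r3=65528 r4=16 r5=7 r6=65533 r7=4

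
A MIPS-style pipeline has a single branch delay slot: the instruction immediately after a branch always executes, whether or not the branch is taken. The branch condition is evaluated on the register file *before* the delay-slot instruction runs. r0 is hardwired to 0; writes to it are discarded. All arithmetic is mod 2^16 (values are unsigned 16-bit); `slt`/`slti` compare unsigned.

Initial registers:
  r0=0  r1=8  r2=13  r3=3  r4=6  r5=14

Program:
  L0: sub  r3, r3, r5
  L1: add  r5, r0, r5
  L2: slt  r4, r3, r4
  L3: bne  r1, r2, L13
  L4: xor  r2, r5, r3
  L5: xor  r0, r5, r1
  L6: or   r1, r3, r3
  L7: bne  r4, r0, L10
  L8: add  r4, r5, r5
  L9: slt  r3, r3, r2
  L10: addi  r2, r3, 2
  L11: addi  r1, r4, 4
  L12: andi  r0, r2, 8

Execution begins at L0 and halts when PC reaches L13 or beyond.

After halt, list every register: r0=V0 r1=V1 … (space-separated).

r0=0 r1=8 r2=65531 r3=65525 r4=0 r5=14

#0 sub  r3, r3, r5 ; 0/8/13/65525/6/14
#1 add  r5, r0, r5 ; 0/8/13/65525/6/14
#2 slt  r4, r3, r4 ; 0/8/13/65525/0/14
#3 bne  r1, r2, L13 ; 0/8/13/65525/0/14 ; →target
#4 xor  r2, r5, r3 ; 0/8/65531/65525/0/14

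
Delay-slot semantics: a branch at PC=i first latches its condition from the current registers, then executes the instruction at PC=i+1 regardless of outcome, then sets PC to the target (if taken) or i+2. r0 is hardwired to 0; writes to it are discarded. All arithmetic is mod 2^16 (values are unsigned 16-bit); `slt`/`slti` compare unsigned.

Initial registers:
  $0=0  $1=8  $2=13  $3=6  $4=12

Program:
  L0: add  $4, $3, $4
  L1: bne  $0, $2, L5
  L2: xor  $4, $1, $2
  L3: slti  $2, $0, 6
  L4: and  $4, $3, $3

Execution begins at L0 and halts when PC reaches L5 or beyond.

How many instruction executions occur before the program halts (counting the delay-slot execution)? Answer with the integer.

#0 add  $4, $3, $4 ; 0/8/13/6/18
#1 bne  $0, $2, L5 ; 0/8/13/6/18 ; →target
#2 xor  $4, $1, $2 ; 0/8/13/6/5

3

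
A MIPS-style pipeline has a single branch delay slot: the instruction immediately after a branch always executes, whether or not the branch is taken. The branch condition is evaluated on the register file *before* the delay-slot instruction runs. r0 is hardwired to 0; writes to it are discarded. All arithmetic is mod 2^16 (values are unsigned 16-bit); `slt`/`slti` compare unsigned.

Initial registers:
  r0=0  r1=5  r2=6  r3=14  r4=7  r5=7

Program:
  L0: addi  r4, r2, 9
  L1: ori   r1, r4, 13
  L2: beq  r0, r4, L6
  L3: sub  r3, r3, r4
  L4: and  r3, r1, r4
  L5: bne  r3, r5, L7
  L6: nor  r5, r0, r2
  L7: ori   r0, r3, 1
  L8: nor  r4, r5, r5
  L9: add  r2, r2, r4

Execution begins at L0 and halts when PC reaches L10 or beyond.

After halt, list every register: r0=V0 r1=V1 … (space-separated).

#0 addi  r4, r2, 9 ; 0/5/6/14/15/7
#1 ori   r1, r4, 13 ; 0/15/6/14/15/7
#2 beq  r0, r4, L6 ; 0/15/6/14/15/7 ; →fallthru
#3 sub  r3, r3, r4 ; 0/15/6/65535/15/7
#4 and  r3, r1, r4 ; 0/15/6/15/15/7
#5 bne  r3, r5, L7 ; 0/15/6/15/15/7 ; →target
#6 nor  r5, r0, r2 ; 0/15/6/15/15/65529
#7 ori   r0, r3, 1 ; 0/15/6/15/15/65529
#8 nor  r4, r5, r5 ; 0/15/6/15/6/65529
#9 add  r2, r2, r4 ; 0/15/12/15/6/65529

r0=0 r1=15 r2=12 r3=15 r4=6 r5=65529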